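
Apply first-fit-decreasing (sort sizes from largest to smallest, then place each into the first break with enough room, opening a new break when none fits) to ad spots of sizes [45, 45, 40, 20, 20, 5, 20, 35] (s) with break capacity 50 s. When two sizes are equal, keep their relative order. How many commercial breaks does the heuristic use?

6

Sorted descending: 45, 45, 40, 35, 20, 20, 20, 5.
  45 → break 1 (new)  [load 45/50]
  45 → break 2 (new)  [load 45/50]
  40 → break 3 (new)  [load 40/50]
  35 → break 4 (new)  [load 35/50]
  20 → break 5 (new)  [load 20/50]
  20 → break 5  [load 40/50]
  20 → break 6 (new)  [load 20/50]
  5 → break 1  [load 50/50]
6 commercial breaks opened.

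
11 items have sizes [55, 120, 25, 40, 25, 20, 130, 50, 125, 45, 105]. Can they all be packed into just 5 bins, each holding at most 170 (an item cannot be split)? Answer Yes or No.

A valid assignment using 5 bins:
  bin 1: 130 + 40 = 170
  bin 2: 125 + 45 = 170
  bin 3: 120 + 50 = 170
  bin 4: 105 + 55 = 160
  bin 5: 25 + 25 + 20 = 70
Every load is within 170, so 5 bins suffice.

Yes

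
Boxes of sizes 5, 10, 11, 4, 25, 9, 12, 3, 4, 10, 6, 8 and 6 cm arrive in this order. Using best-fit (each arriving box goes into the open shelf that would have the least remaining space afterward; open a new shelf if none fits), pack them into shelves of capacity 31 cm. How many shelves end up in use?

  5 → shelf 1 (new)  [load 5/31]
  10 → shelf 1  [load 15/31]
  11 → shelf 1  [load 26/31]
  4 → shelf 1  [load 30/31]
  25 → shelf 2 (new)  [load 25/31]
  9 → shelf 3 (new)  [load 9/31]
  12 → shelf 3  [load 21/31]
  3 → shelf 2  [load 28/31]
  4 → shelf 3  [load 25/31]
  10 → shelf 4 (new)  [load 10/31]
  6 → shelf 3  [load 31/31]
  8 → shelf 4  [load 18/31]
  6 → shelf 4  [load 24/31]
4 shelves opened.

4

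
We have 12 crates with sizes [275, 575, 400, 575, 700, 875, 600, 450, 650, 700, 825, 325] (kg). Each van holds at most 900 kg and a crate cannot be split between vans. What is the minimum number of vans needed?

Total = 875 + 825 + 700 + 700 + 650 + 600 + 575 + 575 + 450 + 400 + 325 + 275 = 6950 kg.
Lower bound: ⌈6950/900⌉ = 8 vans.
A packing using 9 vans:
  van 1: 875 = 875
  van 2: 825 = 825
  van 3: 700 = 700
  van 4: 700 = 700
  van 5: 650 = 650
  van 6: 600 + 275 = 875
  van 7: 575 + 325 = 900
  van 8: 575 = 575
  van 9: 450 + 400 = 850
No arrangement into 8 vans stays within capacity, so 9 is optimal.

9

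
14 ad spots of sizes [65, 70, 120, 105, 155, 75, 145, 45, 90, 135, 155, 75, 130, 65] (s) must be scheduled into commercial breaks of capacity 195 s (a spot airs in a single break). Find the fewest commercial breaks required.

Total = 155 + 155 + 145 + 135 + 130 + 120 + 105 + 90 + 75 + 75 + 70 + 65 + 65 + 45 = 1430 s.
Lower bound: ⌈1430/195⌉ = 8 commercial breaks.
A packing using 9 commercial breaks:
  break 1: 155 = 155
  break 2: 155 = 155
  break 3: 145 + 45 = 190
  break 4: 135 = 135
  break 5: 130 + 65 = 195
  break 6: 120 + 75 = 195
  break 7: 105 + 90 = 195
  break 8: 75 + 70 = 145
  break 9: 65 = 65
No arrangement into 8 commercial breaks stays within capacity, so 9 is optimal.

9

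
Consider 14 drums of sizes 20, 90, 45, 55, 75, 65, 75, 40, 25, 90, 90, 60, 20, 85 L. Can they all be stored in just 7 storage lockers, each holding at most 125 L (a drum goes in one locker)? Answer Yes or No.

Total = 835 L; ⌈835/125⌉ = 7.
The bound of 7 does not rule out 7, but exhaustive search shows no assignment into 7 storage lockers of capacity 125 L exists — the minimum is 8.

No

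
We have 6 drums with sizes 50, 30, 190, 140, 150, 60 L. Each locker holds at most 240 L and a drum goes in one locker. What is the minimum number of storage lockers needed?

Total = 190 + 150 + 140 + 60 + 50 + 30 = 620 L.
Lower bound: ⌈620/240⌉ = 3 storage lockers.
A packing using 3 storage lockers:
  locker 1: 190 + 50 = 240
  locker 2: 150 + 60 + 30 = 240
  locker 3: 140 = 140
This matches the lower bound, so 3 is optimal.

3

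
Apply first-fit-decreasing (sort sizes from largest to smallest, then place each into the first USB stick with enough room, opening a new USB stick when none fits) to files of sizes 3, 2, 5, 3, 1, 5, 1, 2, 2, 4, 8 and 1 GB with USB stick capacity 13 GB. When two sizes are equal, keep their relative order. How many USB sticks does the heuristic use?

3

Sorted descending: 8, 5, 5, 4, 3, 3, 2, 2, 2, 1, 1, 1.
  8 → USB stick 1 (new)  [load 8/13]
  5 → USB stick 1  [load 13/13]
  5 → USB stick 2 (new)  [load 5/13]
  4 → USB stick 2  [load 9/13]
  3 → USB stick 2  [load 12/13]
  3 → USB stick 3 (new)  [load 3/13]
  2 → USB stick 3  [load 5/13]
  2 → USB stick 3  [load 7/13]
  2 → USB stick 3  [load 9/13]
  1 → USB stick 2  [load 13/13]
  1 → USB stick 3  [load 10/13]
  1 → USB stick 3  [load 11/13]
3 USB sticks opened.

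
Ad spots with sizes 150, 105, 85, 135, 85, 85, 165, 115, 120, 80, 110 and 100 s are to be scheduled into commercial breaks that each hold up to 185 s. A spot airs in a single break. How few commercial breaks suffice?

9

Total = 165 + 150 + 135 + 120 + 115 + 110 + 105 + 100 + 85 + 85 + 85 + 80 = 1335 s.
Lower bound: ⌈1335/185⌉ = 8 commercial breaks.
A packing using 9 commercial breaks:
  break 1: 165 = 165
  break 2: 150 = 150
  break 3: 135 = 135
  break 4: 120 = 120
  break 5: 115 = 115
  break 6: 110 = 110
  break 7: 105 + 80 = 185
  break 8: 100 + 85 = 185
  break 9: 85 + 85 = 170
No arrangement into 8 commercial breaks stays within capacity, so 9 is optimal.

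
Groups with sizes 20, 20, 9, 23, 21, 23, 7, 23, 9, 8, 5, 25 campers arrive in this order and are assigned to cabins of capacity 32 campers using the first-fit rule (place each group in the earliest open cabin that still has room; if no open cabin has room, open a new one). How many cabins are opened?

7

  20 → cabin 1 (new)  [load 20/32]
  20 → cabin 2 (new)  [load 20/32]
  9 → cabin 1  [load 29/32]
  23 → cabin 3 (new)  [load 23/32]
  21 → cabin 4 (new)  [load 21/32]
  23 → cabin 5 (new)  [load 23/32]
  7 → cabin 2  [load 27/32]
  23 → cabin 6 (new)  [load 23/32]
  9 → cabin 3  [load 32/32]
  8 → cabin 4  [load 29/32]
  5 → cabin 2  [load 32/32]
  25 → cabin 7 (new)  [load 25/32]
7 cabins opened.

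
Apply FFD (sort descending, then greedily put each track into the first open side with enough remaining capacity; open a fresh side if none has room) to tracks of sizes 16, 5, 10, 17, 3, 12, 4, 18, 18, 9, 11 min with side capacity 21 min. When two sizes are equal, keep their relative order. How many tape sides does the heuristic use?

Sorted descending: 18, 18, 17, 16, 12, 11, 10, 9, 5, 4, 3.
  18 → side 1 (new)  [load 18/21]
  18 → side 2 (new)  [load 18/21]
  17 → side 3 (new)  [load 17/21]
  16 → side 4 (new)  [load 16/21]
  12 → side 5 (new)  [load 12/21]
  11 → side 6 (new)  [load 11/21]
  10 → side 6  [load 21/21]
  9 → side 5  [load 21/21]
  5 → side 4  [load 21/21]
  4 → side 3  [load 21/21]
  3 → side 1  [load 21/21]
6 tape sides opened.

6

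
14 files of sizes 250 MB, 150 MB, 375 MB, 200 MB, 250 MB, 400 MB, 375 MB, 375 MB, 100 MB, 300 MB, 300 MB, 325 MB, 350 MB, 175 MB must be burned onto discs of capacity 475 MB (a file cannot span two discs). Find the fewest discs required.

Total = 400 + 375 + 375 + 375 + 350 + 325 + 300 + 300 + 250 + 250 + 200 + 175 + 150 + 100 = 3925 MB.
Lower bound: ⌈3925/475⌉ = 9 discs.
Also, 10 files each exceed 475/2 MB, and no two of those can share a disc, so at least 10 discs are needed.
A packing using 10 discs:
  disc 1: 400 = 400
  disc 2: 375 + 100 = 475
  disc 3: 375 = 375
  disc 4: 375 = 375
  disc 5: 350 = 350
  disc 6: 325 + 150 = 475
  disc 7: 300 + 175 = 475
  disc 8: 300 = 300
  disc 9: 250 + 200 = 450
  disc 10: 250 = 250
This matches the lower bound, so 10 is optimal.

10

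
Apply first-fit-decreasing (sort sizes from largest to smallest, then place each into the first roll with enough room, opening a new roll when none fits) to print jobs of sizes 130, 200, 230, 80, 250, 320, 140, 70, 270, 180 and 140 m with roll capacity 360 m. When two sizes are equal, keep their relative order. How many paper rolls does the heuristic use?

Sorted descending: 320, 270, 250, 230, 200, 180, 140, 140, 130, 80, 70.
  320 → roll 1 (new)  [load 320/360]
  270 → roll 2 (new)  [load 270/360]
  250 → roll 3 (new)  [load 250/360]
  230 → roll 4 (new)  [load 230/360]
  200 → roll 5 (new)  [load 200/360]
  180 → roll 6 (new)  [load 180/360]
  140 → roll 5  [load 340/360]
  140 → roll 6  [load 320/360]
  130 → roll 4  [load 360/360]
  80 → roll 2  [load 350/360]
  70 → roll 3  [load 320/360]
6 paper rolls opened.

6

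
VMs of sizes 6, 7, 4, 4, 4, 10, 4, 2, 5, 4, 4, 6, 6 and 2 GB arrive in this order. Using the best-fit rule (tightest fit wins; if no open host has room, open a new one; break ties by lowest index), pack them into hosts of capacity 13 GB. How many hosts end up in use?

6

  6 → host 1 (new)  [load 6/13]
  7 → host 1  [load 13/13]
  4 → host 2 (new)  [load 4/13]
  4 → host 2  [load 8/13]
  4 → host 2  [load 12/13]
  10 → host 3 (new)  [load 10/13]
  4 → host 4 (new)  [load 4/13]
  2 → host 3  [load 12/13]
  5 → host 4  [load 9/13]
  4 → host 4  [load 13/13]
  4 → host 5 (new)  [load 4/13]
  6 → host 5  [load 10/13]
  6 → host 6 (new)  [load 6/13]
  2 → host 5  [load 12/13]
6 hosts opened.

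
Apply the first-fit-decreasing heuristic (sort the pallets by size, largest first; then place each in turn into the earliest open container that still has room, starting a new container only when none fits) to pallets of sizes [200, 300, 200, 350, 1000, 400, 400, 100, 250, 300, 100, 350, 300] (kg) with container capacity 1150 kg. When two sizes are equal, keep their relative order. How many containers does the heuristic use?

4

Sorted descending: 1000, 400, 400, 350, 350, 300, 300, 300, 250, 200, 200, 100, 100.
  1000 → container 1 (new)  [load 1000/1150]
  400 → container 2 (new)  [load 400/1150]
  400 → container 2  [load 800/1150]
  350 → container 2  [load 1150/1150]
  350 → container 3 (new)  [load 350/1150]
  300 → container 3  [load 650/1150]
  300 → container 3  [load 950/1150]
  300 → container 4 (new)  [load 300/1150]
  250 → container 4  [load 550/1150]
  200 → container 3  [load 1150/1150]
  200 → container 4  [load 750/1150]
  100 → container 1  [load 1100/1150]
  100 → container 4  [load 850/1150]
4 containers opened.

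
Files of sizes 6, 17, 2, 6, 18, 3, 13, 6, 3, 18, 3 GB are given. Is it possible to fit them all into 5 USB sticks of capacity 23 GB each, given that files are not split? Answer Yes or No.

Yes

A valid assignment using 5 USB sticks:
  USB stick 1: 18 + 3 + 2 = 23
  USB stick 2: 18 + 3 = 21
  USB stick 3: 17 + 6 = 23
  USB stick 4: 13 + 6 + 3 = 22
  USB stick 5: 6 = 6
Every load is within 23 GB, so 5 USB sticks suffice.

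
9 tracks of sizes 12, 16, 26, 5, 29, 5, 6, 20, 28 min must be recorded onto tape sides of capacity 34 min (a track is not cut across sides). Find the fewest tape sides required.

5

Total = 29 + 28 + 26 + 20 + 16 + 12 + 6 + 5 + 5 = 147 min.
Lower bound: ⌈147/34⌉ = 5 tape sides.
A packing using 5 tape sides:
  side 1: 29 + 5 = 34
  side 2: 28 + 6 = 34
  side 3: 26 + 5 = 31
  side 4: 20 + 12 = 32
  side 5: 16 = 16
This matches the lower bound, so 5 is optimal.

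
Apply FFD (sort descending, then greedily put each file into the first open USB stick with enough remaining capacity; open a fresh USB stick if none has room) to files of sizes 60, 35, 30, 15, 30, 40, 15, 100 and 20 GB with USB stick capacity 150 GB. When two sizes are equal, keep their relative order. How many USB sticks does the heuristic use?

Sorted descending: 100, 60, 40, 35, 30, 30, 20, 15, 15.
  100 → USB stick 1 (new)  [load 100/150]
  60 → USB stick 2 (new)  [load 60/150]
  40 → USB stick 1  [load 140/150]
  35 → USB stick 2  [load 95/150]
  30 → USB stick 2  [load 125/150]
  30 → USB stick 3 (new)  [load 30/150]
  20 → USB stick 2  [load 145/150]
  15 → USB stick 3  [load 45/150]
  15 → USB stick 3  [load 60/150]
3 USB sticks opened.

3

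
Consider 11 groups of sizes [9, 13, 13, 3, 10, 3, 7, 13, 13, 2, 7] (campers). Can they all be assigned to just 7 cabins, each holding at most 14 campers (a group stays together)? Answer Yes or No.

Yes

A valid assignment using 7 cabins:
  cabin 1: 13 = 13
  cabin 2: 13 = 13
  cabin 3: 13 = 13
  cabin 4: 13 = 13
  cabin 5: 10 + 3 = 13
  cabin 6: 9 + 3 + 2 = 14
  cabin 7: 7 + 7 = 14
Every load is within 14 campers, so 7 cabins suffice.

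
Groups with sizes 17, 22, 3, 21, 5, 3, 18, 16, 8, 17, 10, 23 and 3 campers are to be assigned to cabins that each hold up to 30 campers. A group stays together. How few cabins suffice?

7

Total = 23 + 22 + 21 + 18 + 17 + 17 + 16 + 10 + 8 + 5 + 3 + 3 + 3 = 166 campers.
Lower bound: ⌈166/30⌉ = 6 cabins.
Also, 7 groups each exceed 15 campers, and no two of those can share a cabin, so at least 7 cabins are needed.
A packing using 7 cabins:
  cabin 1: 23 + 5 = 28
  cabin 2: 22 + 8 = 30
  cabin 3: 21 + 3 + 3 + 3 = 30
  cabin 4: 18 + 10 = 28
  cabin 5: 17 = 17
  cabin 6: 17 = 17
  cabin 7: 16 = 16
This matches the lower bound, so 7 is optimal.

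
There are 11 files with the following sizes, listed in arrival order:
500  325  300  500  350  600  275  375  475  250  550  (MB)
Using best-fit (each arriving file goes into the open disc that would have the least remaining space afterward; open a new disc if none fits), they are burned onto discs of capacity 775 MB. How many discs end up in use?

  500 → disc 1 (new)  [load 500/775]
  325 → disc 2 (new)  [load 325/775]
  300 → disc 2  [load 625/775]
  500 → disc 3 (new)  [load 500/775]
  350 → disc 4 (new)  [load 350/775]
  600 → disc 5 (new)  [load 600/775]
  275 → disc 1  [load 775/775]
  375 → disc 4  [load 725/775]
  475 → disc 6 (new)  [load 475/775]
  250 → disc 3  [load 750/775]
  550 → disc 7 (new)  [load 550/775]
7 discs opened.

7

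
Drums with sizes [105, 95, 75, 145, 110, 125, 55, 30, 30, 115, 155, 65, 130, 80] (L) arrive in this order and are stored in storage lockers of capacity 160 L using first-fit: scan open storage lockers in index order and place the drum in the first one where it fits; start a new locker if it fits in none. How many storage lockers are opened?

10

  105 → locker 1 (new)  [load 105/160]
  95 → locker 2 (new)  [load 95/160]
  75 → locker 3 (new)  [load 75/160]
  145 → locker 4 (new)  [load 145/160]
  110 → locker 5 (new)  [load 110/160]
  125 → locker 6 (new)  [load 125/160]
  55 → locker 1  [load 160/160]
  30 → locker 2  [load 125/160]
  30 → locker 2  [load 155/160]
  115 → locker 7 (new)  [load 115/160]
  155 → locker 8 (new)  [load 155/160]
  65 → locker 3  [load 140/160]
  130 → locker 9 (new)  [load 130/160]
  80 → locker 10 (new)  [load 80/160]
10 storage lockers opened.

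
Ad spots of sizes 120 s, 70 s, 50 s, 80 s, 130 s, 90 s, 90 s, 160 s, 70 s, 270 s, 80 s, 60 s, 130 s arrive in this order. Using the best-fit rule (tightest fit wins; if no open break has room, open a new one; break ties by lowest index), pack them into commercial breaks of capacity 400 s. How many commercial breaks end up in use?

4

  120 → break 1 (new)  [load 120/400]
  70 → break 1  [load 190/400]
  50 → break 1  [load 240/400]
  80 → break 1  [load 320/400]
  130 → break 2 (new)  [load 130/400]
  90 → break 2  [load 220/400]
  90 → break 2  [load 310/400]
  160 → break 3 (new)  [load 160/400]
  70 → break 1  [load 390/400]
  270 → break 4 (new)  [load 270/400]
  80 → break 2  [load 390/400]
  60 → break 4  [load 330/400]
  130 → break 3  [load 290/400]
4 commercial breaks opened.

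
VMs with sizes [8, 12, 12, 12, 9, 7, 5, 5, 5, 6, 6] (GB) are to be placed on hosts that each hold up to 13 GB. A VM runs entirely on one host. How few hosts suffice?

Total = 12 + 12 + 12 + 9 + 8 + 7 + 6 + 6 + 5 + 5 + 5 = 87 GB.
Lower bound: ⌈87/13⌉ = 7 hosts.
A packing using 8 hosts:
  host 1: 12 = 12
  host 2: 12 = 12
  host 3: 12 = 12
  host 4: 9 = 9
  host 5: 8 + 5 = 13
  host 6: 7 + 6 = 13
  host 7: 6 + 5 = 11
  host 8: 5 = 5
No arrangement into 7 hosts stays within capacity, so 8 is optimal.

8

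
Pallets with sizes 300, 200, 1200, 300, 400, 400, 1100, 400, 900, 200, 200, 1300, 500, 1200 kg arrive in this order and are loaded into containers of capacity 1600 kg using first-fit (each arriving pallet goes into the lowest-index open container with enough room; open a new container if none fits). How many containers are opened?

6

  300 → container 1 (new)  [load 300/1600]
  200 → container 1  [load 500/1600]
  1200 → container 2 (new)  [load 1200/1600]
  300 → container 1  [load 800/1600]
  400 → container 1  [load 1200/1600]
  400 → container 1  [load 1600/1600]
  1100 → container 3 (new)  [load 1100/1600]
  400 → container 2  [load 1600/1600]
  900 → container 4 (new)  [load 900/1600]
  200 → container 3  [load 1300/1600]
  200 → container 3  [load 1500/1600]
  1300 → container 5 (new)  [load 1300/1600]
  500 → container 4  [load 1400/1600]
  1200 → container 6 (new)  [load 1200/1600]
6 containers opened.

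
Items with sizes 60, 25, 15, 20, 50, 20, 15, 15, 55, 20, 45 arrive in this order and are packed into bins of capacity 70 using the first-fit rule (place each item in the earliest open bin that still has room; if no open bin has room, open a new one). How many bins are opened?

6

  60 → bin 1 (new)  [load 60/70]
  25 → bin 2 (new)  [load 25/70]
  15 → bin 2  [load 40/70]
  20 → bin 2  [load 60/70]
  50 → bin 3 (new)  [load 50/70]
  20 → bin 3  [load 70/70]
  15 → bin 4 (new)  [load 15/70]
  15 → bin 4  [load 30/70]
  55 → bin 5 (new)  [load 55/70]
  20 → bin 4  [load 50/70]
  45 → bin 6 (new)  [load 45/70]
6 bins opened.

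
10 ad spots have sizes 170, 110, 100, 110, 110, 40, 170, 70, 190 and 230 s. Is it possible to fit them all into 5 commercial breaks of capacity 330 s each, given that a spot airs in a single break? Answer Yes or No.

A valid assignment using 5 commercial breaks:
  break 1: 230 + 100 = 330
  break 2: 190 + 110 = 300
  break 3: 170 + 110 + 40 = 320
  break 4: 170 + 110 = 280
  break 5: 70 = 70
Every load is within 330 s, so 5 commercial breaks suffice.

Yes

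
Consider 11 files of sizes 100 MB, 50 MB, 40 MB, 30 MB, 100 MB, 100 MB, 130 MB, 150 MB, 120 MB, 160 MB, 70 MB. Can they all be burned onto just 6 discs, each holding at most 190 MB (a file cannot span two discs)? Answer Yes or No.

Total = 1050 MB; ⌈1050/190⌉ = 6.
7 files each exceed half the capacity and cannot share a disc, forcing at least 7 discs.
At least 7 discs are required, but only 6 are allowed.

No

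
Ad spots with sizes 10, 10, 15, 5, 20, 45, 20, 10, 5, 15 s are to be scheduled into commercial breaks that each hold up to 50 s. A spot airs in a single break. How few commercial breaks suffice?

4

Total = 45 + 20 + 20 + 15 + 15 + 10 + 10 + 10 + 5 + 5 = 155 s.
Lower bound: ⌈155/50⌉ = 4 commercial breaks.
A packing using 4 commercial breaks:
  break 1: 45 + 5 = 50
  break 2: 20 + 20 + 10 = 50
  break 3: 15 + 15 + 10 + 10 = 50
  break 4: 5 = 5
This matches the lower bound, so 4 is optimal.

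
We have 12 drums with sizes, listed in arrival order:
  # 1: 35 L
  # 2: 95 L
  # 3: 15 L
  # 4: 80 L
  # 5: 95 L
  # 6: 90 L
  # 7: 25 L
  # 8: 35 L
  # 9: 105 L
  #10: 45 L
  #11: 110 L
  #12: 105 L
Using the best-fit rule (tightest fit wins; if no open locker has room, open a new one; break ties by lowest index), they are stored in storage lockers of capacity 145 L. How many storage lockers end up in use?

7

  35 → locker 1 (new)  [load 35/145]
  95 → locker 1  [load 130/145]
  15 → locker 1  [load 145/145]
  80 → locker 2 (new)  [load 80/145]
  95 → locker 3 (new)  [load 95/145]
  90 → locker 4 (new)  [load 90/145]
  25 → locker 3  [load 120/145]
  35 → locker 4  [load 125/145]
  105 → locker 5 (new)  [load 105/145]
  45 → locker 2  [load 125/145]
  110 → locker 6 (new)  [load 110/145]
  105 → locker 7 (new)  [load 105/145]
7 storage lockers opened.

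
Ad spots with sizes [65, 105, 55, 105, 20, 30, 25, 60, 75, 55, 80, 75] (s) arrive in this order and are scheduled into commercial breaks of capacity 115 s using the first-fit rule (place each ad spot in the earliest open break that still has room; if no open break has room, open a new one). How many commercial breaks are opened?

8

  65 → break 1 (new)  [load 65/115]
  105 → break 2 (new)  [load 105/115]
  55 → break 3 (new)  [load 55/115]
  105 → break 4 (new)  [load 105/115]
  20 → break 1  [load 85/115]
  30 → break 1  [load 115/115]
  25 → break 3  [load 80/115]
  60 → break 5 (new)  [load 60/115]
  75 → break 6 (new)  [load 75/115]
  55 → break 5  [load 115/115]
  80 → break 7 (new)  [load 80/115]
  75 → break 8 (new)  [load 75/115]
8 commercial breaks opened.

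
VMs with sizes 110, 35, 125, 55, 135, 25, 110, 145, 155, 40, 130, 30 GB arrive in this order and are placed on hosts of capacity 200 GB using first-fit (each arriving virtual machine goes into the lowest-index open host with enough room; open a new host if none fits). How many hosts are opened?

7

  110 → host 1 (new)  [load 110/200]
  35 → host 1  [load 145/200]
  125 → host 2 (new)  [load 125/200]
  55 → host 1  [load 200/200]
  135 → host 3 (new)  [load 135/200]
  25 → host 2  [load 150/200]
  110 → host 4 (new)  [load 110/200]
  145 → host 5 (new)  [load 145/200]
  155 → host 6 (new)  [load 155/200]
  40 → host 2  [load 190/200]
  130 → host 7 (new)  [load 130/200]
  30 → host 3  [load 165/200]
7 hosts opened.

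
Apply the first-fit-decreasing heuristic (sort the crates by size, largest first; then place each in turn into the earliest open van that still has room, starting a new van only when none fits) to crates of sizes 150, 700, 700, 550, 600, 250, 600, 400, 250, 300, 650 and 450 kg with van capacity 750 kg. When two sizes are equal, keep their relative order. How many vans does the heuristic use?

Sorted descending: 700, 700, 650, 600, 600, 550, 450, 400, 300, 250, 250, 150.
  700 → van 1 (new)  [load 700/750]
  700 → van 2 (new)  [load 700/750]
  650 → van 3 (new)  [load 650/750]
  600 → van 4 (new)  [load 600/750]
  600 → van 5 (new)  [load 600/750]
  550 → van 6 (new)  [load 550/750]
  450 → van 7 (new)  [load 450/750]
  400 → van 8 (new)  [load 400/750]
  300 → van 7  [load 750/750]
  250 → van 8  [load 650/750]
  250 → van 9 (new)  [load 250/750]
  150 → van 4  [load 750/750]
9 vans opened.

9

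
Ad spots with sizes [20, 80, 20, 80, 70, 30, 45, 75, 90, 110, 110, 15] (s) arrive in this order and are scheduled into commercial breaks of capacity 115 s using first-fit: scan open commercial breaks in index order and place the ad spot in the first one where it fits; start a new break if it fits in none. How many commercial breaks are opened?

8

  20 → break 1 (new)  [load 20/115]
  80 → break 1  [load 100/115]
  20 → break 2 (new)  [load 20/115]
  80 → break 2  [load 100/115]
  70 → break 3 (new)  [load 70/115]
  30 → break 3  [load 100/115]
  45 → break 4 (new)  [load 45/115]
  75 → break 5 (new)  [load 75/115]
  90 → break 6 (new)  [load 90/115]
  110 → break 7 (new)  [load 110/115]
  110 → break 8 (new)  [load 110/115]
  15 → break 1  [load 115/115]
8 commercial breaks opened.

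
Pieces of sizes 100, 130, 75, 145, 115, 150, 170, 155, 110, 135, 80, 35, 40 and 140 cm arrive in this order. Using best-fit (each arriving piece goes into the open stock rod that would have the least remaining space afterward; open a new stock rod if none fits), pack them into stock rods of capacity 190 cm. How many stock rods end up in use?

10

  100 → stock rod 1 (new)  [load 100/190]
  130 → stock rod 2 (new)  [load 130/190]
  75 → stock rod 1  [load 175/190]
  145 → stock rod 3 (new)  [load 145/190]
  115 → stock rod 4 (new)  [load 115/190]
  150 → stock rod 5 (new)  [load 150/190]
  170 → stock rod 6 (new)  [load 170/190]
  155 → stock rod 7 (new)  [load 155/190]
  110 → stock rod 8 (new)  [load 110/190]
  135 → stock rod 9 (new)  [load 135/190]
  80 → stock rod 8  [load 190/190]
  35 → stock rod 7  [load 190/190]
  40 → stock rod 5  [load 190/190]
  140 → stock rod 10 (new)  [load 140/190]
10 stock rods opened.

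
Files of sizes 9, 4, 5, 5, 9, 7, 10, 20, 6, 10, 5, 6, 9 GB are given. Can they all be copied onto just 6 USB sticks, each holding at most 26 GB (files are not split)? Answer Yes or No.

A valid assignment using 5 USB sticks:
  USB stick 1: 20 + 6 = 26
  USB stick 2: 10 + 10 + 6 = 26
  USB stick 3: 9 + 9 + 7 = 25
  USB stick 4: 9 + 5 + 5 + 5 = 24
  USB stick 5: 4 = 4
That uses only 5 ≤ 6, so 6 USB sticks are enough.

Yes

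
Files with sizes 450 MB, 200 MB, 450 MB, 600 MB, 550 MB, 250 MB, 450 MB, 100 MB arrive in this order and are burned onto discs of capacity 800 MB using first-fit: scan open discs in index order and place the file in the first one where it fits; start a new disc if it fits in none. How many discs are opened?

  450 → disc 1 (new)  [load 450/800]
  200 → disc 1  [load 650/800]
  450 → disc 2 (new)  [load 450/800]
  600 → disc 3 (new)  [load 600/800]
  550 → disc 4 (new)  [load 550/800]
  250 → disc 2  [load 700/800]
  450 → disc 5 (new)  [load 450/800]
  100 → disc 1  [load 750/800]
5 discs opened.

5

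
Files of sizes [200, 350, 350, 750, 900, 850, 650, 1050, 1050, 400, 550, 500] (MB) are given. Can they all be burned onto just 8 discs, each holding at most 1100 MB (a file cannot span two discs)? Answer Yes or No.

A valid assignment using 8 discs:
  disc 1: 1050 = 1050
  disc 2: 1050 = 1050
  disc 3: 900 + 200 = 1100
  disc 4: 850 = 850
  disc 5: 750 + 350 = 1100
  disc 6: 650 + 400 = 1050
  disc 7: 550 + 500 = 1050
  disc 8: 350 = 350
Every load is within 1100 MB, so 8 discs suffice.

Yes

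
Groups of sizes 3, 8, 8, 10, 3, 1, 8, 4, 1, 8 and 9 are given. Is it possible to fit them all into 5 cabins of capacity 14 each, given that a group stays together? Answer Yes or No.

No

Total = 63; ⌈63/14⌉ = 5.
6 groups each exceed half the capacity and cannot share a cabin, forcing at least 6 cabins.
At least 6 cabins are required, but only 5 are allowed.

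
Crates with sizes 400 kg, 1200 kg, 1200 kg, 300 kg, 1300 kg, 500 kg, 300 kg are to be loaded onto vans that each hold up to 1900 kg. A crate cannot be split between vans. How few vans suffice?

3

Total = 1300 + 1200 + 1200 + 500 + 400 + 300 + 300 = 5200 kg.
Lower bound: ⌈5200/1900⌉ = 3 vans.
A packing using 3 vans:
  van 1: 1300 + 500 = 1800
  van 2: 1200 + 400 + 300 = 1900
  van 3: 1200 + 300 = 1500
This matches the lower bound, so 3 is optimal.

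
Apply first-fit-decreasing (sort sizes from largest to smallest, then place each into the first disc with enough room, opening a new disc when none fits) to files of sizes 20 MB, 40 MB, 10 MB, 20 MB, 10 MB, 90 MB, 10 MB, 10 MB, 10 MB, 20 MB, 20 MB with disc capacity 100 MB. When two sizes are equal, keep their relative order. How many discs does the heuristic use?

Sorted descending: 90, 40, 20, 20, 20, 20, 10, 10, 10, 10, 10.
  90 → disc 1 (new)  [load 90/100]
  40 → disc 2 (new)  [load 40/100]
  20 → disc 2  [load 60/100]
  20 → disc 2  [load 80/100]
  20 → disc 2  [load 100/100]
  20 → disc 3 (new)  [load 20/100]
  10 → disc 1  [load 100/100]
  10 → disc 3  [load 30/100]
  10 → disc 3  [load 40/100]
  10 → disc 3  [load 50/100]
  10 → disc 3  [load 60/100]
3 discs opened.

3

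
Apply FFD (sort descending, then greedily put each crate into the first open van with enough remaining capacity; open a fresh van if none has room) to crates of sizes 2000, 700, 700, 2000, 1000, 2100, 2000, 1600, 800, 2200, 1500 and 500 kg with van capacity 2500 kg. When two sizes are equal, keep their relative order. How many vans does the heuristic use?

8

Sorted descending: 2200, 2100, 2000, 2000, 2000, 1600, 1500, 1000, 800, 700, 700, 500.
  2200 → van 1 (new)  [load 2200/2500]
  2100 → van 2 (new)  [load 2100/2500]
  2000 → van 3 (new)  [load 2000/2500]
  2000 → van 4 (new)  [load 2000/2500]
  2000 → van 5 (new)  [load 2000/2500]
  1600 → van 6 (new)  [load 1600/2500]
  1500 → van 7 (new)  [load 1500/2500]
  1000 → van 7  [load 2500/2500]
  800 → van 6  [load 2400/2500]
  700 → van 8 (new)  [load 700/2500]
  700 → van 8  [load 1400/2500]
  500 → van 3  [load 2500/2500]
8 vans opened.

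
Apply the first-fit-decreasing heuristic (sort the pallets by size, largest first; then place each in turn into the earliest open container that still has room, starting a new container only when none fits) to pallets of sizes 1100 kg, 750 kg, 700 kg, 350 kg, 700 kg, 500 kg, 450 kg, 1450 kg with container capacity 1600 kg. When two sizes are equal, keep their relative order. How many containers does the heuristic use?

Sorted descending: 1450, 1100, 750, 700, 700, 500, 450, 350.
  1450 → container 1 (new)  [load 1450/1600]
  1100 → container 2 (new)  [load 1100/1600]
  750 → container 3 (new)  [load 750/1600]
  700 → container 3  [load 1450/1600]
  700 → container 4 (new)  [load 700/1600]
  500 → container 2  [load 1600/1600]
  450 → container 4  [load 1150/1600]
  350 → container 4  [load 1500/1600]
4 containers opened.

4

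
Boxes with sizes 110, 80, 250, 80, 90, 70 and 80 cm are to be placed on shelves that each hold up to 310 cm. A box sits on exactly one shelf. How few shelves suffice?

Total = 250 + 110 + 90 + 80 + 80 + 80 + 70 = 760 cm.
Lower bound: ⌈760/310⌉ = 3 shelves.
A packing using 3 shelves:
  shelf 1: 250 = 250
  shelf 2: 110 + 90 + 80 = 280
  shelf 3: 80 + 80 + 70 = 230
This matches the lower bound, so 3 is optimal.

3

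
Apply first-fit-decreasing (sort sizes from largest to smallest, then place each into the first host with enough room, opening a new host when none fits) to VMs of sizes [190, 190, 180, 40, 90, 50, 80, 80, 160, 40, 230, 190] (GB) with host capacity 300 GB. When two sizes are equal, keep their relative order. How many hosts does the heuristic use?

6

Sorted descending: 230, 190, 190, 190, 180, 160, 90, 80, 80, 50, 40, 40.
  230 → host 1 (new)  [load 230/300]
  190 → host 2 (new)  [load 190/300]
  190 → host 3 (new)  [load 190/300]
  190 → host 4 (new)  [load 190/300]
  180 → host 5 (new)  [load 180/300]
  160 → host 6 (new)  [load 160/300]
  90 → host 2  [load 280/300]
  80 → host 3  [load 270/300]
  80 → host 4  [load 270/300]
  50 → host 1  [load 280/300]
  40 → host 5  [load 220/300]
  40 → host 5  [load 260/300]
6 hosts opened.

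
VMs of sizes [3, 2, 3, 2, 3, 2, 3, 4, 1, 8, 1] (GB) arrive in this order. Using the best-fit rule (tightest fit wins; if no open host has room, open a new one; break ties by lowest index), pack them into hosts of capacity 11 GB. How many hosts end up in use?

  3 → host 1 (new)  [load 3/11]
  2 → host 1  [load 5/11]
  3 → host 1  [load 8/11]
  2 → host 1  [load 10/11]
  3 → host 2 (new)  [load 3/11]
  2 → host 2  [load 5/11]
  3 → host 2  [load 8/11]
  4 → host 3 (new)  [load 4/11]
  1 → host 1  [load 11/11]
  8 → host 4 (new)  [load 8/11]
  1 → host 2  [load 9/11]
4 hosts opened.

4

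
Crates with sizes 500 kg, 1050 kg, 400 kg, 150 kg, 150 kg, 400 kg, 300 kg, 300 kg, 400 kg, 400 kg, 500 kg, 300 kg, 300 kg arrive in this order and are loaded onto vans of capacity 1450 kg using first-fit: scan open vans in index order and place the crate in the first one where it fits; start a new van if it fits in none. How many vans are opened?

4

  500 → van 1 (new)  [load 500/1450]
  1050 → van 2 (new)  [load 1050/1450]
  400 → van 1  [load 900/1450]
  150 → van 1  [load 1050/1450]
  150 → van 1  [load 1200/1450]
  400 → van 2  [load 1450/1450]
  300 → van 3 (new)  [load 300/1450]
  300 → van 3  [load 600/1450]
  400 → van 3  [load 1000/1450]
  400 → van 3  [load 1400/1450]
  500 → van 4 (new)  [load 500/1450]
  300 → van 4  [load 800/1450]
  300 → van 4  [load 1100/1450]
4 vans opened.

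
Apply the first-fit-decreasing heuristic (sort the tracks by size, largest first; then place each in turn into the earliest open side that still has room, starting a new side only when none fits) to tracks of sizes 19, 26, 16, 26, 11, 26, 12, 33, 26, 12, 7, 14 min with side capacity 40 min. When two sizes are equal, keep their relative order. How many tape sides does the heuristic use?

6

Sorted descending: 33, 26, 26, 26, 26, 19, 16, 14, 12, 12, 11, 7.
  33 → side 1 (new)  [load 33/40]
  26 → side 2 (new)  [load 26/40]
  26 → side 3 (new)  [load 26/40]
  26 → side 4 (new)  [load 26/40]
  26 → side 5 (new)  [load 26/40]
  19 → side 6 (new)  [load 19/40]
  16 → side 6  [load 35/40]
  14 → side 2  [load 40/40]
  12 → side 3  [load 38/40]
  12 → side 4  [load 38/40]
  11 → side 5  [load 37/40]
  7 → side 1  [load 40/40]
6 tape sides opened.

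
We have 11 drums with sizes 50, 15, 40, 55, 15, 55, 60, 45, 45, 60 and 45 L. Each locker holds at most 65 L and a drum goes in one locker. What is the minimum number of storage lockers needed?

Total = 60 + 60 + 55 + 55 + 50 + 45 + 45 + 45 + 40 + 15 + 15 = 485 L.
Lower bound: ⌈485/65⌉ = 8 storage lockers.
Also, 9 drums each exceed 65/2 L, and no two of those can share a locker, so at least 9 storage lockers are needed.
A packing using 9 storage lockers:
  locker 1: 60 = 60
  locker 2: 60 = 60
  locker 3: 55 = 55
  locker 4: 55 = 55
  locker 5: 50 + 15 = 65
  locker 6: 45 + 15 = 60
  locker 7: 45 = 45
  locker 8: 45 = 45
  locker 9: 40 = 40
This matches the lower bound, so 9 is optimal.

9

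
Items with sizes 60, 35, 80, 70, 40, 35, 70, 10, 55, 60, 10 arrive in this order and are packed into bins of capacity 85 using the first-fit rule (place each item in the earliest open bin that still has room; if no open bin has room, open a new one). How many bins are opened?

  60 → bin 1 (new)  [load 60/85]
  35 → bin 2 (new)  [load 35/85]
  80 → bin 3 (new)  [load 80/85]
  70 → bin 4 (new)  [load 70/85]
  40 → bin 2  [load 75/85]
  35 → bin 5 (new)  [load 35/85]
  70 → bin 6 (new)  [load 70/85]
  10 → bin 1  [load 70/85]
  55 → bin 7 (new)  [load 55/85]
  60 → bin 8 (new)  [load 60/85]
  10 → bin 1  [load 80/85]
8 bins opened.

8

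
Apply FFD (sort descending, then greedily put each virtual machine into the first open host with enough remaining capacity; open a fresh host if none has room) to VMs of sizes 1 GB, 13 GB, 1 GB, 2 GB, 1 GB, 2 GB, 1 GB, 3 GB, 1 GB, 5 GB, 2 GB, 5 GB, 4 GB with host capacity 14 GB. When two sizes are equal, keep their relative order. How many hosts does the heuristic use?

3

Sorted descending: 13, 5, 5, 4, 3, 2, 2, 2, 1, 1, 1, 1, 1.
  13 → host 1 (new)  [load 13/14]
  5 → host 2 (new)  [load 5/14]
  5 → host 2  [load 10/14]
  4 → host 2  [load 14/14]
  3 → host 3 (new)  [load 3/14]
  2 → host 3  [load 5/14]
  2 → host 3  [load 7/14]
  2 → host 3  [load 9/14]
  1 → host 1  [load 14/14]
  1 → host 3  [load 10/14]
  1 → host 3  [load 11/14]
  1 → host 3  [load 12/14]
  1 → host 3  [load 13/14]
3 hosts opened.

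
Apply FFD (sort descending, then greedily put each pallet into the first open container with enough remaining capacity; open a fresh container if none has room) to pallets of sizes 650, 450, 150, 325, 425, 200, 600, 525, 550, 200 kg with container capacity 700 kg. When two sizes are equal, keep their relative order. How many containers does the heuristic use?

7

Sorted descending: 650, 600, 550, 525, 450, 425, 325, 200, 200, 150.
  650 → container 1 (new)  [load 650/700]
  600 → container 2 (new)  [load 600/700]
  550 → container 3 (new)  [load 550/700]
  525 → container 4 (new)  [load 525/700]
  450 → container 5 (new)  [load 450/700]
  425 → container 6 (new)  [load 425/700]
  325 → container 7 (new)  [load 325/700]
  200 → container 5  [load 650/700]
  200 → container 6  [load 625/700]
  150 → container 3  [load 700/700]
7 containers opened.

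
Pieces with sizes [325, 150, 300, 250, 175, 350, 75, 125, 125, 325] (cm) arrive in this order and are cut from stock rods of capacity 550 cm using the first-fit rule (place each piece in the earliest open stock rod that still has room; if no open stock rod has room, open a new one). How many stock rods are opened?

  325 → stock rod 1 (new)  [load 325/550]
  150 → stock rod 1  [load 475/550]
  300 → stock rod 2 (new)  [load 300/550]
  250 → stock rod 2  [load 550/550]
  175 → stock rod 3 (new)  [load 175/550]
  350 → stock rod 3  [load 525/550]
  75 → stock rod 1  [load 550/550]
  125 → stock rod 4 (new)  [load 125/550]
  125 → stock rod 4  [load 250/550]
  325 → stock rod 5 (new)  [load 325/550]
5 stock rods opened.

5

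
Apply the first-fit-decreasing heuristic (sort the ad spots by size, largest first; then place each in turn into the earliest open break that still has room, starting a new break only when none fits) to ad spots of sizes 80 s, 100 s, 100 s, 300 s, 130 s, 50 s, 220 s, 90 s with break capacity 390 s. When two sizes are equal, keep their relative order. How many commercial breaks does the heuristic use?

3

Sorted descending: 300, 220, 130, 100, 100, 90, 80, 50.
  300 → break 1 (new)  [load 300/390]
  220 → break 2 (new)  [load 220/390]
  130 → break 2  [load 350/390]
  100 → break 3 (new)  [load 100/390]
  100 → break 3  [load 200/390]
  90 → break 1  [load 390/390]
  80 → break 3  [load 280/390]
  50 → break 3  [load 330/390]
3 commercial breaks opened.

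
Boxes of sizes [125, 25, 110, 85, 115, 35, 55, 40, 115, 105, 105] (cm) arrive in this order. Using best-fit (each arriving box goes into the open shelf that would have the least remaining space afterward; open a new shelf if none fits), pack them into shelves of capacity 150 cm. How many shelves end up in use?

7

  125 → shelf 1 (new)  [load 125/150]
  25 → shelf 1  [load 150/150]
  110 → shelf 2 (new)  [load 110/150]
  85 → shelf 3 (new)  [load 85/150]
  115 → shelf 4 (new)  [load 115/150]
  35 → shelf 4  [load 150/150]
  55 → shelf 3  [load 140/150]
  40 → shelf 2  [load 150/150]
  115 → shelf 5 (new)  [load 115/150]
  105 → shelf 6 (new)  [load 105/150]
  105 → shelf 7 (new)  [load 105/150]
7 shelves opened.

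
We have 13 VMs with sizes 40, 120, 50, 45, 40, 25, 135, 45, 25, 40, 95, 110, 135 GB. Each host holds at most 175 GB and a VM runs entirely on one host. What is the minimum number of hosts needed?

6

Total = 135 + 135 + 120 + 110 + 95 + 50 + 45 + 45 + 40 + 40 + 40 + 25 + 25 = 905 GB.
Lower bound: ⌈905/175⌉ = 6 hosts.
A packing using 6 hosts:
  host 1: 135 + 40 = 175
  host 2: 135 + 40 = 175
  host 3: 120 + 50 = 170
  host 4: 110 + 45 = 155
  host 5: 95 + 45 + 25 = 165
  host 6: 40 + 25 = 65
This matches the lower bound, so 6 is optimal.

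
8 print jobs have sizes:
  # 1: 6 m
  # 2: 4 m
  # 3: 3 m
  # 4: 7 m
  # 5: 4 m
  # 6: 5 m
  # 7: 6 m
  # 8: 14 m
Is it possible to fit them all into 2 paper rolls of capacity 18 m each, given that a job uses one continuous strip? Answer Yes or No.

Total = 49 m; ⌈49/18⌉ = 3.
At least 3 paper rolls are required, but only 2 are allowed.

No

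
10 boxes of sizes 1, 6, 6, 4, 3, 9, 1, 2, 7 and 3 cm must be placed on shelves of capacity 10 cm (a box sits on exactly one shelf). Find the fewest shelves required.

5

Total = 9 + 7 + 6 + 6 + 4 + 3 + 3 + 2 + 1 + 1 = 42 cm.
Lower bound: ⌈42/10⌉ = 5 shelves.
A packing using 5 shelves:
  shelf 1: 9 + 1 = 10
  shelf 2: 7 + 3 = 10
  shelf 3: 6 + 4 = 10
  shelf 4: 6 + 3 + 1 = 10
  shelf 5: 2 = 2
This matches the lower bound, so 5 is optimal.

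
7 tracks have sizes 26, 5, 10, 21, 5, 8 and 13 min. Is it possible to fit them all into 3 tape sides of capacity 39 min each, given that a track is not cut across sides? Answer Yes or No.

Yes

A valid assignment using 3 tape sides:
  side 1: 26 + 13 = 39
  side 2: 21 + 10 + 8 = 39
  side 3: 5 + 5 = 10
Every load is within 39 min, so 3 tape sides suffice.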